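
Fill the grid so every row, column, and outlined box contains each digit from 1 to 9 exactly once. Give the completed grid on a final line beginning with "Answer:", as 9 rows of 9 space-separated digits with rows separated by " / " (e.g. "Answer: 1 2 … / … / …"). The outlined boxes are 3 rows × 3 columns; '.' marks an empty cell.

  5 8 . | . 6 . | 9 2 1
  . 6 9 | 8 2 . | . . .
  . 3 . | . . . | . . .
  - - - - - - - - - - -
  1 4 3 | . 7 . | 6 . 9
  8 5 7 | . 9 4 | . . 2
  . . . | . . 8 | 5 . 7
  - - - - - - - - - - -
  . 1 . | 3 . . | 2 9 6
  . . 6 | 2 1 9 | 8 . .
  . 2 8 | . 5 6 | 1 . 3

Step 1. [r3c5∈{4}] r3c5 is down to just 4 ⇒ r3c5=4.
Step 2. [r3c7∈{7}] r3c7 is down to just 7. So r3c7=7.
Step 3. [r6c8∈{1,3,4}] in row 6, 4 fits only at r6c8. So r6c8=4.
Step 4. [r2c6∈{1,3,5,7}] 1 has one home in row 2: r2c6. So r2c6=1.
Step 5. [r3c6∈{5}] only 5 remains possible at r3c6, so r3c6=5.
Step 6. [r8c2∈{7}] r8c2 is down to just 7, so r8c2=7.
Step 7. [r7c1∈{4}] only 4 remains possible at r7c1 ⇒ r7c1=4.
Step 8. [r6c1∈{2,6,9}] in col 1, 6 fits only at r6c1 ⇒ r6c1=6.
Step 9. [r7c6∈{7}] r7c6 has the single candidate 7, so r7c6=7.
Step 10. [r8c9∈{4,5}] row 8 places 4 nowhere but r8c9 ⇒ r8c9=4.
Step 11. [r5c7∈{3}] r5c7's peers cover all but 3, so r5c7=3.
Step 12. [r2c9∈{5}] r2c9's peers cover all but 5, so r2c9=5.
Step 13. [r5c8∈{1}] nothing but 1 survives at r5c8. So r5c8=1.
Step 14. [r3c8∈{6,8}] r3c8 is the only open cell in row 3 admitting 6. So r3c8=6.
Step 15. [r3c1∈{2}] nothing but 2 survives at r3c1, so r3c1=2.
Step 16. [r1c6∈{3}] only 3 remains possible at r1c6. So r1c6=3.
Step 17. [r2c1∈{7}] r2c1 has the single candidate 7, so r2c1=7.
Step 18. [r6c5∈{3}] nothing but 3 survives at r6c5 ⇒ r6c5=3.
Step 19. [r9c4∈{4}] only 4 remains possible at r9c4 ⇒ r9c4=4.
Step 20. [r5c4∈{6}] r5c4 has the single candidate 6, so r5c4=6.
Step 21. [r6c4∈{1}] only 1 remains possible at r6c4 ⇒ r6c4=1.
Step 22. [r4c6∈{2}] r4c6 is down to just 2, so r4c6=2.
Step 23. [r4c8∈{8}] nothing but 8 survives at r4c8, so r4c8=8.
Step 24. [r4c4∈{5}] r4c4 has the single candidate 5, so r4c4=5.
Step 25. [r3c9∈{8}] nothing but 8 survives at r3c9. So r3c9=8.
Step 26. [r2c7∈{4}] r2c7 is down to just 4. So r2c7=4.
Step 27. [r7c5∈{8}] nothing but 8 survives at r7c5. So r7c5=8.
Step 28. [r9c8∈{7}] r9c8 has the single candidate 7, so r9c8=7.
Step 29. [r7c3∈{5}] r7c3 is down to just 5. So r7c3=5.
Step 30. [r6c2∈{9}] r6c2's peers cover all but 9. So r6c2=9.
Step 31. [r3c3∈{1}] r3c3 is down to just 1. So r3c3=1.
Step 32. [r3c4∈{9}] r3c4 is down to just 9, so r3c4=9.
Step 33. [r2c8∈{3}] r2c8 has the single candidate 3, so r2c8=3.
Step 34. [r9c1∈{9}] r9c1's peers cover all but 9 ⇒ r9c1=9.
Step 35. [r6c3∈{2}] r6c3 has the single candidate 2. So r6c3=2.
Step 36. [r1c4∈{7}] r1c4's peers cover all but 7. So r1c4=7.
Step 37. [r8c1∈{3}] r8c1's peers cover all but 3. So r8c1=3.
Step 38. [r1c3∈{4}] only 4 remains possible at r1c3 ⇒ r1c3=4.
Step 39. [r8c8∈{5}] nothing but 5 survives at r8c8. So r8c8=5.

Answer: 5 8 4 7 6 3 9 2 1 / 7 6 9 8 2 1 4 3 5 / 2 3 1 9 4 5 7 6 8 / 1 4 3 5 7 2 6 8 9 / 8 5 7 6 9 4 3 1 2 / 6 9 2 1 3 8 5 4 7 / 4 1 5 3 8 7 2 9 6 / 3 7 6 2 1 9 8 5 4 / 9 2 8 4 5 6 1 7 3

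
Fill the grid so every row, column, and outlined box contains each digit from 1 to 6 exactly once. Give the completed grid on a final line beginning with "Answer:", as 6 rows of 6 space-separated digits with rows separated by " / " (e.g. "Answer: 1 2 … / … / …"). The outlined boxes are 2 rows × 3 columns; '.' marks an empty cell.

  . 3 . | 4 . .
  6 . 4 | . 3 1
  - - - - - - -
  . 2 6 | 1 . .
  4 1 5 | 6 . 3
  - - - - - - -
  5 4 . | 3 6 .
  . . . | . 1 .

Step 1. [r5c6∈{2}] r5c6 has the single candidate 2. So r5c6=2.
Step 2. [r3c5∈{4,5}] in col 5, 4 fits only at r3c5 ⇒ r3c5=4.
Step 3. [r1c5∈{2,5}] in col 5, 5 fits only at r1c5, so r1c5=5.
Step 4. [r1c1∈{1,2}] 1 has one home in col 1: r1c1. So r1c1=1.
Step 5. [r6c3∈{2,3}] 3 has one home in col 3: r6c3, so r6c3=3.
Step 6. [r3c6∈{5}] only 5 remains possible at r3c6. So r3c6=5.
Step 7. [r6c1∈{2}] r6c1 is down to just 2 ⇒ r6c1=2.
Step 8. [r1c6∈{6}] nothing but 6 survives at r1c6. So r1c6=6.
Step 9. [r3c1∈{3}] r3c1 is down to just 3 ⇒ r3c1=3.
Step 10. [r2c2∈{5}] only 5 remains possible at r2c2. So r2c2=5.
Step 11. [r6c4∈{5}] r6c4 has the single candidate 5. So r6c4=5.
Step 12. [r5c3∈{1}] only 1 remains possible at r5c3. So r5c3=1.
Step 13. [r4c5∈{2}] r4c5 is down to just 2 ⇒ r4c5=2.
Step 14. [r6c6∈{4}] r6c6 has the single candidate 4. So r6c6=4.
Step 15. [r2c4∈{2}] r2c4 is down to just 2, so r2c4=2.
Step 16. [r6c2∈{6}] nothing but 6 survives at r6c2 ⇒ r6c2=6.
Step 17. [r1c3∈{2}] r1c3's peers cover all but 2 ⇒ r1c3=2.

Answer: 1 3 2 4 5 6 / 6 5 4 2 3 1 / 3 2 6 1 4 5 / 4 1 5 6 2 3 / 5 4 1 3 6 2 / 2 6 3 5 1 4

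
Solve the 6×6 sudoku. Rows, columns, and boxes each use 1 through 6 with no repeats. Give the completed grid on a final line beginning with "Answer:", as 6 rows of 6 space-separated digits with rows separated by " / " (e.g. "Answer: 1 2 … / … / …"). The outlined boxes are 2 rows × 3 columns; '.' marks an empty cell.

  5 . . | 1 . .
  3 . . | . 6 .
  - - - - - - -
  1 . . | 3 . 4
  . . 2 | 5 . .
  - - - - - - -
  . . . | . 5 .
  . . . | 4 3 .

Step 1. [r5c4∈{2,6}] across col 4, 6 lands solely at r5c4. So r5c4=6.
Step 2. [r2c4∈{2}] r2c4's peers cover all but 2. So r2c4=2.
Step 3. [r1c2∈{2,4,6}] row 1 places 2 nowhere but r1c2. So r1c2=2.
Step 4. [r5c3∈{1,3,4}] in col 3, 3 fits only at r5c3. So r5c3=3.
Step 5. [r1c3∈{4,6}] 6 has one home in row 1: r1c3, so r1c3=6.
Step 6. [r3c2∈{5,6}] row 3 places 6 nowhere but r3c2. So r3c2=6.
Step 7. [r6c2∈{1,5}] col 2 places 5 nowhere but r6c2, so r6c2=5.
Step 8. [r6c3∈{1}] only 1 remains possible at r6c3. So r6c3=1.
Step 9. [r5c2∈{4}] nothing but 4 survives at r5c2, so r5c2=4.
Step 10. [r5c1∈{2}] r5c1 has the single candidate 2 ⇒ r5c1=2.
Step 11. [r5c6∈{1}] r5c6 is down to just 1 ⇒ r5c6=1.
Step 12. [r2c3∈{4}] only 4 remains possible at r2c3, so r2c3=4.
Step 13. [r6c6∈{2}] nothing but 2 survives at r6c6 ⇒ r6c6=2.
Step 14. [r3c5∈{2}] nothing but 2 survives at r3c5 ⇒ r3c5=2.
Step 15. [r4c6∈{6}] r4c6's peers cover all but 6, so r4c6=6.
Step 16. [r4c5∈{1}] nothing but 1 survives at r4c5, so r4c5=1.
Step 17. [r2c2∈{1}] only 1 remains possible at r2c2. So r2c2=1.
Step 18. [r1c5∈{4}] r1c5 has the single candidate 4. So r1c5=4.
Step 19. [r4c1∈{4}] only 4 remains possible at r4c1. So r4c1=4.
Step 20. [r4c2∈{3}] r4c2's peers cover all but 3 ⇒ r4c2=3.
Step 21. [r2c6∈{5}] r2c6's peers cover all but 5, so r2c6=5.
Step 22. [r6c1∈{6}] only 6 remains possible at r6c1 ⇒ r6c1=6.
Step 23. [r3c3∈{5}] r3c3's peers cover all but 5, so r3c3=5.
Step 24. [r1c6∈{3}] r1c6's peers cover all but 3, so r1c6=3.

Answer: 5 2 6 1 4 3 / 3 1 4 2 6 5 / 1 6 5 3 2 4 / 4 3 2 5 1 6 / 2 4 3 6 5 1 / 6 5 1 4 3 2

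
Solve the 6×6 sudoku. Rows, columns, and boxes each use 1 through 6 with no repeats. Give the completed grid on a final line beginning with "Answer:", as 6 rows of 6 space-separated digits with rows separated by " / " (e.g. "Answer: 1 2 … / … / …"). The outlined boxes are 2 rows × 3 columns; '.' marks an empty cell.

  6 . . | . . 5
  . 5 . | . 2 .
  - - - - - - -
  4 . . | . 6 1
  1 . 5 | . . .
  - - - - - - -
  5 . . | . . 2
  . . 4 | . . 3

Step 1. [r1c2∈{1,2,3,4}] r1c2 is the only open cell in col 2 admitting 4 ⇒ r1c2=4.
Step 2. [r5c3∈{1,3,6}] r5c3 is the only open cell in col 3 admitting 6 ⇒ r5c3=6.
Step 3. [r1c3∈{1,2,3}] in row 1, 2 fits only at r1c3. So r1c3=2.
Step 4. [r3c3∈{3}] only 3 remains possible at r3c3. So r3c3=3.
Step 5. [r4c6∈{4}] r4c6 has the single candidate 4 ⇒ r4c6=4.
Step 6. [r2c4∈{1,3,4,6}] 4 has one home in row 2: r2c4 ⇒ r2c4=4.
Step 7. [r5c4∈{1}] r5c4 has the single candidate 1, so r5c4=1.
Step 8. [r3c2∈{2}] nothing but 2 survives at r3c2, so r3c2=2.
Step 9. [r1c4∈{3}] r1c4's peers cover all but 3 ⇒ r1c4=3.
Step 10. [r6c4∈{5,6}] row 6 places 6 nowhere but r6c4, so r6c4=6.
Step 11. [r6c5∈{5}] only 5 remains possible at r6c5, so r6c5=5.
Step 12. [r4c4∈{2}] only 2 remains possible at r4c4. So r4c4=2.
Step 13. [r5c5∈{4}] r5c5's peers cover all but 4 ⇒ r5c5=4.
Step 14. [r3c4∈{5}] nothing but 5 survives at r3c4 ⇒ r3c4=5.
Step 15. [r4c5∈{3}] r4c5's peers cover all but 3, so r4c5=3.
Step 16. [r4c2∈{6}] r4c2 has the single candidate 6, so r4c2=6.
Step 17. [r1c5∈{1}] r1c5's peers cover all but 1. So r1c5=1.
Step 18. [r6c1∈{2}] nothing but 2 survives at r6c1, so r6c1=2.
Step 19. [r6c2∈{1}] r6c2's peers cover all but 1, so r6c2=1.
Step 20. [r5c2∈{3}] r5c2 is down to just 3, so r5c2=3.
Step 21. [r2c3∈{1}] nothing but 1 survives at r2c3 ⇒ r2c3=1.
Step 22. [r2c1∈{3}] nothing but 3 survives at r2c1, so r2c1=3.
Step 23. [r2c6∈{6}] only 6 remains possible at r2c6. So r2c6=6.

Answer: 6 4 2 3 1 5 / 3 5 1 4 2 6 / 4 2 3 5 6 1 / 1 6 5 2 3 4 / 5 3 6 1 4 2 / 2 1 4 6 5 3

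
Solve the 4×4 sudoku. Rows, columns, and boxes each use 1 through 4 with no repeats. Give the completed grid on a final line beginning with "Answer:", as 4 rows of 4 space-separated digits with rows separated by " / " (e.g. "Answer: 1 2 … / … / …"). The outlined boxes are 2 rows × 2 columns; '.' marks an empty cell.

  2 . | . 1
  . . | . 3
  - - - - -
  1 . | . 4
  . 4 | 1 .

Step 1. [r2c3∈{2,4}] r2c3 is the only open cell in row 2 admitting 2. So r2c3=2.
Step 2. [r3c3∈{3}] nothing but 3 survives at r3c3. So r3c3=3.
Step 3. [r1c3∈{4}] r1c3 is down to just 4. So r1c3=4.
Step 4. [r4c1∈{3}] r4c1 has the single candidate 3 ⇒ r4c1=3.
Step 5. [r3c2∈{2}] r3c2 is down to just 2 ⇒ r3c2=2.
Step 6. [r2c1∈{4}] r2c1 is down to just 4, so r2c1=4.
Step 7. [r1c2∈{3}] r1c2 is down to just 3, so r1c2=3.
Step 8. [r2c2∈{1}] r2c2 is down to just 1. So r2c2=1.
Step 9. [r4c4∈{2}] nothing but 2 survives at r4c4. So r4c4=2.

Answer: 2 3 4 1 / 4 1 2 3 / 1 2 3 4 / 3 4 1 2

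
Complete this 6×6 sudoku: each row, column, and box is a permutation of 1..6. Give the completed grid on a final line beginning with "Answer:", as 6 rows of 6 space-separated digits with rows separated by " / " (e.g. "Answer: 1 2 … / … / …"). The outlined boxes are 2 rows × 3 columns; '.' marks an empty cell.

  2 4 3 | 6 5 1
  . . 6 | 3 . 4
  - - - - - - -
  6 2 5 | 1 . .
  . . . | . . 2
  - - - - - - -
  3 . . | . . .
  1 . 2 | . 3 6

Step 1. [r6c4∈{4,5}] row 6 places 4 nowhere but r6c4, so r6c4=4.
Step 2. [r6c2∈{5}] r6c2 has the single candidate 5 ⇒ r6c2=5.
Step 3. [r5c4∈{2,5}] across col 4, 2 lands solely at r5c4. So r5c4=2.
Step 4. [r4c3∈{1,4}] r4c3 is the only open cell in col 3 admitting 1. So r4c3=1.
Step 5. [r3c5∈{4}] only 4 remains possible at r3c5 ⇒ r3c5=4.
Step 6. [r5c5∈{1}] r5c5 has the single candidate 1. So r5c5=1.
Step 7. [r2c5∈{2}] only 2 remains possible at r2c5. So r2c5=2.
Step 8. [r4c4∈{5}] r4c4 is down to just 5. So r4c4=5.
Step 9. [r2c2∈{1}] nothing but 1 survives at r2c2, so r2c2=1.
Step 10. [r5c3∈{4}] r5c3's peers cover all but 4 ⇒ r5c3=4.
Step 11. [r4c2∈{3}] nothing but 3 survives at r4c2 ⇒ r4c2=3.
Step 12. [r2c1∈{5}] only 5 remains possible at r2c1. So r2c1=5.
Step 13. [r5c6∈{5}] r5c6 has the single candidate 5 ⇒ r5c6=5.
Step 14. [r4c1∈{4}] r4c1 is down to just 4, so r4c1=4.
Step 15. [r4c5∈{6}] nothing but 6 survives at r4c5 ⇒ r4c5=6.
Step 16. [r5c2∈{6}] r5c2 is down to just 6, so r5c2=6.
Step 17. [r3c6∈{3}] r3c6's peers cover all but 3, so r3c6=3.

Answer: 2 4 3 6 5 1 / 5 1 6 3 2 4 / 6 2 5 1 4 3 / 4 3 1 5 6 2 / 3 6 4 2 1 5 / 1 5 2 4 3 6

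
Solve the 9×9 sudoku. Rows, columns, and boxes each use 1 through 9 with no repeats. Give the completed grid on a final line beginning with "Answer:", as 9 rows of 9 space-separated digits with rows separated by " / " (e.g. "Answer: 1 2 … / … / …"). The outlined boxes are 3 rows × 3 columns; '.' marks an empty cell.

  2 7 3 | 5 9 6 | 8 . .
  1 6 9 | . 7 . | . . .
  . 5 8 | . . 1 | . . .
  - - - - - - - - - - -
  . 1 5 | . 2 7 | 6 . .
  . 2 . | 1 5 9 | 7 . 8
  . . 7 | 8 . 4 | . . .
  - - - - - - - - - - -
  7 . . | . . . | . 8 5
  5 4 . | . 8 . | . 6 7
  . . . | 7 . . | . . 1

Step 1. [r4c4∈{3}] r4c4 has the single candidate 3, so r4c4=3.
Step 2. [r1c9∈{4}] r1c9 is down to just 4 ⇒ r1c9=4.
Step 3. [r7c4∈{2,4,6,9}] 6 has one home in col 4: r7c4, so r7c4=6.
Step 4. [r4c9∈{9}] r4c9's peers cover all but 9, so r4c9=9.
Step 5. [r3c1∈{4}] r3c1 has the single candidate 4, so r3c1=4.
Step 6. [r3c5∈{3}] nothing but 3 survives at r3c5, so r3c5=3.
Step 7. [r3c4∈{2}] r3c4 is down to just 2, so r3c4=2.
Step 8. [r6c7∈{1,2,3,5}] 1 has one home in col 7: r6c7, so r6c7=1.
Step 9. [r3c7∈{9}] only 9 remains possible at r3c7, so r3c7=9.
Step 10. [r9c8∈{2,3,4,9}] across col 8, 9 lands solely at r9c8. So r9c8=9.
Step 11. [r6c8∈{2,3,5}] in row 6, 5 fits only at r6c8, so r6c8=5.
Step 12. [r6c1∈{3,6,9}] r6c1 is the only open cell in col 1 admitting 9 ⇒ r6c1=9.
Step 13. [r6c2∈{3}] only 3 remains possible at r6c2. So r6c2=3.
Step 14. [r9c1∈{3,6,8}] in col 1, 3 fits only at r9c1, so r9c1=3.
Step 15. [r2c9∈{2,3}] col 9 places 3 nowhere but r2c9, so r2c9=3.
Step 16. [r7c5∈{1,4}] across col 5, 1 lands solely at r7c5, so r7c5=1.
Step 17. [r7c3∈{2}] only 2 remains possible at r7c3 ⇒ r7c3=2.
Step 18. [r5c3∈{4,6}] in col 3, 4 fits only at r5c3, so r5c3=4.
Step 19. [r7c6∈{3}] only 3 remains possible at r7c6. So r7c6=3.
Step 20. [r8c6∈{2}] r8c6 is down to just 2. So r8c6=2.
Step 21. [r9c7∈{2,4}] r9c7 is the only open cell in row 9 admitting 2, so r9c7=2.
Step 22. [r7c7∈{4}] only 4 remains possible at r7c7. So r7c7=4.
Step 23. [r9c5∈{4}] nothing but 4 survives at r9c5 ⇒ r9c5=4.
Step 24. [r8c7∈{3}] r8c7 is down to just 3 ⇒ r8c7=3.
Step 25. [r2c7∈{5}] r2c7 is down to just 5 ⇒ r2c7=5.
Step 26. [r6c9∈{2}] only 2 remains possible at r6c9, so r6c9=2.
Step 27. [r2c6∈{8}] only 8 remains possible at r2c6, so r2c6=8.
Step 28. [r9c6∈{5}] r9c6's peers cover all but 5 ⇒ r9c6=5.
Step 29. [r2c8∈{2}] r2c8 has the single candidate 2. So r2c8=2.
Step 30. [r1c8∈{1}] r1c8 is down to just 1, so r1c8=1.
Step 31. [r5c8∈{3}] only 3 remains possible at r5c8, so r5c8=3.
Step 32. [r9c3∈{6}] r9c3 is down to just 6. So r9c3=6.
Step 33. [r6c5∈{6}] only 6 remains possible at r6c5 ⇒ r6c5=6.
Step 34. [r8c3∈{1}] r8c3 has the single candidate 1 ⇒ r8c3=1.
Step 35. [r2c4∈{4}] r2c4 is down to just 4, so r2c4=4.
Step 36. [r3c9∈{6}] nothing but 6 survives at r3c9 ⇒ r3c9=6.
Step 37. [r7c2∈{9}] r7c2's peers cover all but 9. So r7c2=9.
Step 38. [r3c8∈{7}] nothing but 7 survives at r3c8 ⇒ r3c8=7.
Step 39. [r8c4∈{9}] only 9 remains possible at r8c4, so r8c4=9.
Step 40. [r4c8∈{4}] only 4 remains possible at r4c8. So r4c8=4.
Step 41. [r9c2∈{8}] r9c2's peers cover all but 8. So r9c2=8.
Step 42. [r5c1∈{6}] r5c1's peers cover all but 6, so r5c1=6.
Step 43. [r4c1∈{8}] only 8 remains possible at r4c1 ⇒ r4c1=8.

Answer: 2 7 3 5 9 6 8 1 4 / 1 6 9 4 7 8 5 2 3 / 4 5 8 2 3 1 9 7 6 / 8 1 5 3 2 7 6 4 9 / 6 2 4 1 5 9 7 3 8 / 9 3 7 8 6 4 1 5 2 / 7 9 2 6 1 3 4 8 5 / 5 4 1 9 8 2 3 6 7 / 3 8 6 7 4 5 2 9 1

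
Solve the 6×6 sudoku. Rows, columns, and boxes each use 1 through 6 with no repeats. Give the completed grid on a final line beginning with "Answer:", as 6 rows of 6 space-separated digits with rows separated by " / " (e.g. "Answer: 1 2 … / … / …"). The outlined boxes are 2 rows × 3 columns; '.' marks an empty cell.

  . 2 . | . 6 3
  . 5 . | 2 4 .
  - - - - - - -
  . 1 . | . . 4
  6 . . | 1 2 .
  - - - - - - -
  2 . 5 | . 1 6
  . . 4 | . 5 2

Step 1. [r5c2∈{3}] only 3 remains possible at r5c2. So r5c2=3.
Step 2. [r4c3∈{3}] r4c3's peers cover all but 3 ⇒ r4c3=3.
Step 3. [r1c3∈{1}] r1c3 is down to just 1. So r1c3=1.
Step 4. [r3c4∈{3,5,6}] 6 has one home in row 3: r3c4, so r3c4=6.
Step 5. [r2c3∈{6}] r2c3's peers cover all but 6. So r2c3=6.
Step 6. [r6c4∈{3}] only 3 remains possible at r6c4 ⇒ r6c4=3.
Step 7. [r3c5∈{3}] r3c5's peers cover all but 3. So r3c5=3.
Step 8. [r2c1∈{3}] only 3 remains possible at r2c1 ⇒ r2c1=3.
Step 9. [r5c4∈{4}] r5c4 has the single candidate 4 ⇒ r5c4=4.
Step 10. [r1c1∈{4}] nothing but 4 survives at r1c1. So r1c1=4.
Step 11. [r3c3∈{2}] r3c3 is down to just 2. So r3c3=2.
Step 12. [r1c4∈{5}] nothing but 5 survives at r1c4, so r1c4=5.
Step 13. [r4c2∈{4}] r4c2 is down to just 4, so r4c2=4.
Step 14. [r6c2∈{6}] r6c2 is down to just 6 ⇒ r6c2=6.
Step 15. [r3c1∈{5}] nothing but 5 survives at r3c1. So r3c1=5.
Step 16. [r4c6∈{5}] r4c6 is down to just 5 ⇒ r4c6=5.
Step 17. [r6c1∈{1}] r6c1 is down to just 1. So r6c1=1.
Step 18. [r2c6∈{1}] only 1 remains possible at r2c6 ⇒ r2c6=1.

Answer: 4 2 1 5 6 3 / 3 5 6 2 4 1 / 5 1 2 6 3 4 / 6 4 3 1 2 5 / 2 3 5 4 1 6 / 1 6 4 3 5 2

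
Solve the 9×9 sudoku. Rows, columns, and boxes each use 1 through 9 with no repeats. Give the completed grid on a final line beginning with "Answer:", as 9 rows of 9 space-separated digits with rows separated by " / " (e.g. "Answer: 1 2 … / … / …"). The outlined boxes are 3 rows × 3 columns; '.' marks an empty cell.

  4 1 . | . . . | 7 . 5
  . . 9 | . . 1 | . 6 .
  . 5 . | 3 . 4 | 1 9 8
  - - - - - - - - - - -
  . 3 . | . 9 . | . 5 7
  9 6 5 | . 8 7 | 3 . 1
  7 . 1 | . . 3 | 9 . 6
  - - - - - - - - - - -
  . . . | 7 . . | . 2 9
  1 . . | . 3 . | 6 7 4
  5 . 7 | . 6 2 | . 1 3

Step 1. [r5c4∈{2,4}] row 5 places 2 nowhere but r5c4 ⇒ r5c4=2.
Step 2. [r6c2∈{2,4,8}] r6c2 is the only open cell in row 6 admitting 2 ⇒ r6c2=2.
Step 3. [r2c1∈{2,3,8}] r2c1 is the only open cell in row 2 admitting 3 ⇒ r2c1=3.
Step 4. [r9c7∈{8}] nothing but 8 survives at r9c7. So r9c7=8.
Step 5. [r4c3∈{4,8}] box 4 places 4 nowhere but r4c3, so r4c3=4.
Step 6. [r3c1∈{2,6}] col 1 places 2 nowhere but r3c1, so r3c1=2.
Step 7. [r2c9∈{2}] r2c9 is down to just 2. So r2c9=2.
Step 8. [r7c3∈{3,6,8}] row 7 places 3 nowhere but r7c3. So r7c3=3.
Step 9. [r4c6∈{6}] r4c6's peers cover all but 6. So r4c6=6.
Step 10. [r1c4∈{6,8,9}] col 4 places 6 nowhere but r1c4 ⇒ r1c4=6.
Step 11. [r1c3∈{8}] r1c3 is down to just 8 ⇒ r1c3=8.
Step 12. [r7c7∈{5}] r7c7 is down to just 5 ⇒ r7c7=5.
Step 13. [r7c6∈{8}] r7c6 has the single candidate 8 ⇒ r7c6=8.
Step 14. [r8c6∈{5,9}] col 6 places 5 nowhere but r8c6. So r8c6=5.
Step 15. [r7c2∈{4}] nothing but 4 survives at r7c2 ⇒ r7c2=4.
Step 16. [r6c5∈{4,5}] across col 5, 4 lands solely at r6c5, so r6c5=4.
Step 17. [r9c2∈{9}] r9c2 has the single candidate 9. So r9c2=9.
Step 18. [r2c5∈{5,7}] in col 5, 5 fits only at r2c5. So r2c5=5.
Step 19. [r2c2∈{7}] only 7 remains possible at r2c2. So r2c2=7.
Step 20. [r7c5∈{1}] r7c5 is down to just 1. So r7c5=1.
Step 21. [r7c1∈{6}] r7c1's peers cover all but 6 ⇒ r7c1=6.
Step 22. [r4c7∈{2}] r4c7 has the single candidate 2, so r4c7=2.
Step 23. [r8c4∈{9}] r8c4 is down to just 9. So r8c4=9.
Step 24. [r3c3∈{6}] r3c3's peers cover all but 6 ⇒ r3c3=6.
Step 25. [r1c5∈{2}] r1c5's peers cover all but 2, so r1c5=2.
Step 26. [r4c4∈{1}] r4c4 has the single candidate 1. So r4c4=1.
Step 27. [r2c7∈{4}] r2c7's peers cover all but 4, so r2c7=4.
Step 28. [r8c2∈{8}] r8c2 has the single candidate 8. So r8c2=8.
Step 29. [r4c1∈{8}] r4c1's peers cover all but 8, so r4c1=8.
Step 30. [r6c8∈{8}] only 8 remains possible at r6c8. So r6c8=8.
Step 31. [r6c4∈{5}] r6c4 has the single candidate 5 ⇒ r6c4=5.
Step 32. [r8c3∈{2}] r8c3 is down to just 2, so r8c3=2.
Step 33. [r1c6∈{9}] r1c6 is down to just 9, so r1c6=9.
Step 34. [r2c4∈{8}] only 8 remains possible at r2c4, so r2c4=8.
Step 35. [r9c4∈{4}] r9c4 is down to just 4. So r9c4=4.
Step 36. [r5c8∈{4}] only 4 remains possible at r5c8, so r5c8=4.
Step 37. [r1c8∈{3}] r1c8 has the single candidate 3. So r1c8=3.
Step 38. [r3c5∈{7}] r3c5 has the single candidate 7 ⇒ r3c5=7.

Answer: 4 1 8 6 2 9 7 3 5 / 3 7 9 8 5 1 4 6 2 / 2 5 6 3 7 4 1 9 8 / 8 3 4 1 9 6 2 5 7 / 9 6 5 2 8 7 3 4 1 / 7 2 1 5 4 3 9 8 6 / 6 4 3 7 1 8 5 2 9 / 1 8 2 9 3 5 6 7 4 / 5 9 7 4 6 2 8 1 3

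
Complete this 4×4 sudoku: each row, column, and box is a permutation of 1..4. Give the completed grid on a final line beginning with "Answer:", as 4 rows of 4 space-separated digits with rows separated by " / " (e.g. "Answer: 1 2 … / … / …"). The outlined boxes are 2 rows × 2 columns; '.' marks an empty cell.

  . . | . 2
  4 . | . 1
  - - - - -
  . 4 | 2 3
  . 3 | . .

Step 1. [r4c3∈{1,4}] col 3 places 1 nowhere but r4c3. So r4c3=1.
Step 2. [r1c1∈{1,3}] 3 has one home in col 1: r1c1, so r1c1=3.
Step 3. [r2c3∈{3}] r2c3 has the single candidate 3 ⇒ r2c3=3.
Step 4. [r1c2∈{1}] r1c2 is down to just 1, so r1c2=1.
Step 5. [r3c1∈{1}] nothing but 1 survives at r3c1 ⇒ r3c1=1.
Step 6. [r2c2∈{2}] r2c2 has the single candidate 2, so r2c2=2.
Step 7. [r4c4∈{4}] r4c4's peers cover all but 4. So r4c4=4.
Step 8. [r1c3∈{4}] nothing but 4 survives at r1c3, so r1c3=4.
Step 9. [r4c1∈{2}] r4c1 has the single candidate 2. So r4c1=2.

Answer: 3 1 4 2 / 4 2 3 1 / 1 4 2 3 / 2 3 1 4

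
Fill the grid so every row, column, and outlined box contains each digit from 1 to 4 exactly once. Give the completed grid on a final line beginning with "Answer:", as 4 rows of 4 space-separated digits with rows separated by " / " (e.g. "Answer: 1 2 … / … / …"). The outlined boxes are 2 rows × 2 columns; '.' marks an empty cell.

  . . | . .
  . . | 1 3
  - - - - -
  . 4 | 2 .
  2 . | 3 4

Step 1. [r1c2∈{1,2,3}] across col 2, 3 lands solely at r1c2. So r1c2=3.
Step 2. [r1c1∈{1,4}] 1 has one home in row 1: r1c1. So r1c1=1.
Step 3. [r1c3∈{4}] nothing but 4 survives at r1c3 ⇒ r1c3=4.
Step 4. [r4c2∈{1}] only 1 remains possible at r4c2 ⇒ r4c2=1.
Step 5. [r3c1∈{3}] nothing but 3 survives at r3c1, so r3c1=3.
Step 6. [r2c1∈{4}] r2c1's peers cover all but 4, so r2c1=4.
Step 7. [r3c4∈{1}] nothing but 1 survives at r3c4, so r3c4=1.
Step 8. [r2c2∈{2}] r2c2's peers cover all but 2, so r2c2=2.
Step 9. [r1c4∈{2}] r1c4's peers cover all but 2. So r1c4=2.

Answer: 1 3 4 2 / 4 2 1 3 / 3 4 2 1 / 2 1 3 4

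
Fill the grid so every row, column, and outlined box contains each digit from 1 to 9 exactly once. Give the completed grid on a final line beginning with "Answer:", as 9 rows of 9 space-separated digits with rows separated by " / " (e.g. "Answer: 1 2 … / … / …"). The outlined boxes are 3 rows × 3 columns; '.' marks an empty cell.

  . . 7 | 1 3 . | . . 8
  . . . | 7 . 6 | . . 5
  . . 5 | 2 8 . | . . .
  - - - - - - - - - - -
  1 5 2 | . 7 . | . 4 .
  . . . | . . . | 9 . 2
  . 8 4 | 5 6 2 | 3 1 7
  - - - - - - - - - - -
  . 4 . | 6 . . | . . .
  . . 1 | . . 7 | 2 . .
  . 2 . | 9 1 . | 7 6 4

Step 1. [r2c5∈{4,9}] 9 has one home in col 5: r2c5, so r2c5=9.
Step 2. [r7c3∈{3,8,9}] 9 has one home in col 3: r7c3, so r7c3=9.
Step 3. [r7c7∈{1,5,8}] col 7 places 5 nowhere but r7c7, so r7c7=5.
Step 4. [r3c6∈{4}] r3c6 is down to just 4. So r3c6=4.
Step 5. [r4c7∈{6,8}] col 7 places 8 nowhere but r4c7. So r4c7=8.
Step 6. [r4c4∈{3}] r4c4 has the single candidate 3 ⇒ r4c4=3.
Step 7. [r8c5∈{4,5}] across col 5, 5 lands solely at r8c5, so r8c5=5.
Step 8. [r7c1∈{3,7,8}] across row 7, 7 lands solely at r7c1 ⇒ r7c1=7.
Step 9. [r5c3∈{3,6}] in col 3, 6 fits only at r5c3, so r5c3=6.
Step 10. [r5c1∈{3}] only 3 remains possible at r5c1. So r5c1=3.
Step 11. [r3c8∈{3,7,9}] across row 3, 7 lands solely at r3c8, so r3c8=7.
Step 12. [r6c1∈{9}] r6c1 is down to just 9 ⇒ r6c1=9.
Step 13. [r3c1∈{6}] only 6 remains possible at r3c1. So r3c1=6.
Step 14. [r8c1∈{8}] only 8 remains possible at r8c1, so r8c1=8.
Step 15. [r9c6∈{3,8}] r9c6 is the only open cell in row 9 admitting 8, so r9c6=8.
Step 16. [r3c7∈{1}] r3c7's peers cover all but 1 ⇒ r3c7=1.
Step 17. [r2c7∈{4}] r2c7's peers cover all but 4, so r2c7=4.
Step 18. [r7c6∈{3}] r7c6 is down to just 3. So r7c6=3.
Step 19. [r9c3∈{3}] r9c3's peers cover all but 3, so r9c3=3.
Step 20. [r1c2∈{9}] r1c2's peers cover all but 9, so r1c2=9.
Step 21. [r3c9∈{3,9}] across row 3, 9 lands solely at r3c9. So r3c9=9.
Step 22. [r2c8∈{2,3}] box 3 places 3 nowhere but r2c8, so r2c8=3.
Step 23. [r5c4∈{4,8}] row 5 places 8 nowhere but r5c4. So r5c4=8.
Step 24. [r2c1∈{2}] r2c1's peers cover all but 2. So r2c1=2.
Step 25. [r7c9∈{1}] only 1 remains possible at r7c9, so r7c9=1.
Step 26. [r5c2∈{7}] nothing but 7 survives at r5c2 ⇒ r5c2=7.
Step 27. [r8c8∈{9}] nothing but 9 survives at r8c8, so r8c8=9.
Step 28. [r8c4∈{4}] r8c4's peers cover all but 4. So r8c4=4.
Step 29. [r5c5∈{4}] nothing but 4 survives at r5c5. So r5c5=4.
Step 30. [r7c8∈{8}] only 8 remains possible at r7c8, so r7c8=8.
Step 31. [r4c9∈{6}] only 6 remains possible at r4c9 ⇒ r4c9=6.
Step 32. [r1c6∈{5}] r1c6's peers cover all but 5, so r1c6=5.
Step 33. [r1c7∈{6}] only 6 remains possible at r1c7, so r1c7=6.
Step 34. [r8c2∈{6}] r8c2 has the single candidate 6. So r8c2=6.
Step 35. [r4c6∈{9}] r4c6 is down to just 9. So r4c6=9.
Step 36. [r3c2∈{3}] r3c2 is down to just 3. So r3c2=3.
Step 37. [r5c6∈{1}] r5c6 is down to just 1, so r5c6=1.
Step 38. [r9c1∈{5}] r9c1 has the single candidate 5 ⇒ r9c1=5.
Step 39. [r1c8∈{2}] r1c8 has the single candidate 2, so r1c8=2.
Step 40. [r2c2∈{1}] r2c2's peers cover all but 1 ⇒ r2c2=1.
Step 41. [r8c9∈{3}] nothing but 3 survives at r8c9 ⇒ r8c9=3.
Step 42. [r2c3∈{8}] r2c3 is down to just 8, so r2c3=8.
Step 43. [r5c8∈{5}] only 5 remains possible at r5c8 ⇒ r5c8=5.
Step 44. [r1c1∈{4}] only 4 remains possible at r1c1. So r1c1=4.
Step 45. [r7c5∈{2}] r7c5 has the single candidate 2 ⇒ r7c5=2.

Answer: 4 9 7 1 3 5 6 2 8 / 2 1 8 7 9 6 4 3 5 / 6 3 5 2 8 4 1 7 9 / 1 5 2 3 7 9 8 4 6 / 3 7 6 8 4 1 9 5 2 / 9 8 4 5 6 2 3 1 7 / 7 4 9 6 2 3 5 8 1 / 8 6 1 4 5 7 2 9 3 / 5 2 3 9 1 8 7 6 4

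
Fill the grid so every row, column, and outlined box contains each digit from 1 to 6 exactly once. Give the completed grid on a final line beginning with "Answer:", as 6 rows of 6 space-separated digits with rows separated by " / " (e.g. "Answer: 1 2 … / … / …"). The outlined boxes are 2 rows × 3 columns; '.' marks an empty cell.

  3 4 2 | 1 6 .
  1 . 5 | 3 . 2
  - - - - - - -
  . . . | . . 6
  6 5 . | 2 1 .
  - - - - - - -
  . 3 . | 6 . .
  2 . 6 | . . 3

Step 1. [r3c1∈{4}] r3c1 is down to just 4. So r3c1=4.
Step 2. [r6c4∈{4,5}] 4 has one home in col 4: r6c4. So r6c4=4.
Step 3. [r6c5∈{5}] nothing but 5 survives at r6c5, so r6c5=5.
Step 4. [r6c2∈{1}] nothing but 1 survives at r6c2, so r6c2=1.
Step 5. [r3c3∈{1,3}] row 3 places 1 nowhere but r3c3, so r3c3=1.
Step 6. [r5c6∈{1}] only 1 remains possible at r5c6 ⇒ r5c6=1.
Step 7. [r3c4∈{5}] nothing but 5 survives at r3c4 ⇒ r3c4=5.
Step 8. [r2c2∈{6}] nothing but 6 survives at r2c2. So r2c2=6.
Step 9. [r3c2∈{2}] nothing but 2 survives at r3c2 ⇒ r3c2=2.
Step 10. [r4c6∈{4}] nothing but 4 survives at r4c6. So r4c6=4.
Step 11. [r1c6∈{5}] nothing but 5 survives at r1c6. So r1c6=5.
Step 12. [r5c1∈{5}] r5c1 is down to just 5, so r5c1=5.
Step 13. [r2c5∈{4}] r2c5 is down to just 4. So r2c5=4.
Step 14. [r3c5∈{3}] nothing but 3 survives at r3c5 ⇒ r3c5=3.
Step 15. [r5c5∈{2}] r5c5 is down to just 2. So r5c5=2.
Step 16. [r4c3∈{3}] r4c3's peers cover all but 3. So r4c3=3.
Step 17. [r5c3∈{4}] r5c3 has the single candidate 4, so r5c3=4.

Answer: 3 4 2 1 6 5 / 1 6 5 3 4 2 / 4 2 1 5 3 6 / 6 5 3 2 1 4 / 5 3 4 6 2 1 / 2 1 6 4 5 3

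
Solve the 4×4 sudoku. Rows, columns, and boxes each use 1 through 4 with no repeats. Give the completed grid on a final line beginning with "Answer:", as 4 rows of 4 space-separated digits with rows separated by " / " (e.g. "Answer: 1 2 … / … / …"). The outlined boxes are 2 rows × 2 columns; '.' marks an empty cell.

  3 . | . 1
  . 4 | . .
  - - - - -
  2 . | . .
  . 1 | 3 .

Step 1. [r2c3∈{2}] nothing but 2 survives at r2c3, so r2c3=2.
Step 2. [r3c4∈{4}] only 4 remains possible at r3c4, so r3c4=4.
Step 3. [r1c2∈{2}] r1c2 is down to just 2 ⇒ r1c2=2.
Step 4. [r2c4∈{3}] r2c4 is down to just 3 ⇒ r2c4=3.
Step 5. [r3c3∈{1}] r3c3 has the single candidate 1. So r3c3=1.
Step 6. [r4c4∈{2}] only 2 remains possible at r4c4 ⇒ r4c4=2.
Step 7. [r2c1∈{1}] only 1 remains possible at r2c1, so r2c1=1.
Step 8. [r4c1∈{4}] only 4 remains possible at r4c1, so r4c1=4.
Step 9. [r1c3∈{4}] r1c3's peers cover all but 4, so r1c3=4.
Step 10. [r3c2∈{3}] r3c2 is down to just 3 ⇒ r3c2=3.

Answer: 3 2 4 1 / 1 4 2 3 / 2 3 1 4 / 4 1 3 2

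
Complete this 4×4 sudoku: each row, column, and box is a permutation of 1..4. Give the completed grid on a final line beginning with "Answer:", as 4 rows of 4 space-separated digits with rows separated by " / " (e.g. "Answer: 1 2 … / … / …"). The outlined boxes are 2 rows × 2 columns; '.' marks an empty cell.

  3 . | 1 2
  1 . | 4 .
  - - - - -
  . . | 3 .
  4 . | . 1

Step 1. [r3c1∈{2}] r3c1's peers cover all but 2. So r3c1=2.
Step 2. [r3c2∈{1}] r3c2 is down to just 1, so r3c2=1.
Step 3. [r1c2∈{4}] r1c2's peers cover all but 4 ⇒ r1c2=4.
Step 4. [r3c4∈{4}] r3c4 is down to just 4. So r3c4=4.
Step 5. [r2c2∈{2}] r2c2's peers cover all but 2. So r2c2=2.
Step 6. [r4c2∈{3}] r4c2's peers cover all but 3, so r4c2=3.
Step 7. [r4c3∈{2}] only 2 remains possible at r4c3 ⇒ r4c3=2.
Step 8. [r2c4∈{3}] r2c4 is down to just 3 ⇒ r2c4=3.

Answer: 3 4 1 2 / 1 2 4 3 / 2 1 3 4 / 4 3 2 1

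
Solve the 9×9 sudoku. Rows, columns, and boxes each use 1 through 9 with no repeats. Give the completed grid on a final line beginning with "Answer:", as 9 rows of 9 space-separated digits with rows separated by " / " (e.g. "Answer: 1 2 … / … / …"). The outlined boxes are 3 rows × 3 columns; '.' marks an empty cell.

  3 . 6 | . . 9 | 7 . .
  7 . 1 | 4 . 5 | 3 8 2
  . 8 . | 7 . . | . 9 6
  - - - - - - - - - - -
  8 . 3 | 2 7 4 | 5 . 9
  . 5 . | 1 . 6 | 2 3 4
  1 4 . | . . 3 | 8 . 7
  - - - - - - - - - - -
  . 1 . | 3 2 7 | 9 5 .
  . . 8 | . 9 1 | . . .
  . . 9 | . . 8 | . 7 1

Step 1. [r7c1∈{4,6}] in row 7, 6 fits only at r7c1 ⇒ r7c1=6.
Step 2. [r9c5∈{4,5,6}] in col 5, 4 fits only at r9c5, so r9c5=4.
Step 3. [r1c2∈{2}] only 2 remains possible at r1c2, so r1c2=2.
Step 4. [r1c8∈{1,4}] r1c8 is the only open cell in row 1 admitting 4, so r1c8=4.
Step 5. [r9c7∈{6}] nothing but 6 survives at r9c7 ⇒ r9c7=6.
Step 6. [r9c4∈{5}] r9c4's peers cover all but 5 ⇒ r9c4=5.
Step 7. [r8c1∈{2,4,5}] across row 8, 5 lands solely at r8c1. So r8c1=5.
Step 8. [r1c5∈{1,8}] r1c5 is the only open cell in row 1 admitting 1, so r1c5=1.
Step 9. [r6c8∈{6}] r6c8 is down to just 6, so r6c8=6.
Step 10. [r3c1∈{4}] only 4 remains possible at r3c1. So r3c1=4.
Step 11. [r9c2∈{3}] r9c2 has the single candidate 3, so r9c2=3.
Step 12. [r3c5∈{3}] r3c5 has the single candidate 3. So r3c5=3.
Step 13. [r6c4∈{9}] r6c4 has the single candidate 9, so r6c4=9.
Step 14. [r7c9∈{8}] r7c9's peers cover all but 8. So r7c9=8.
Step 15. [r8c2∈{7}] r8c2's peers cover all but 7. So r8c2=7.
Step 16. [r4c2∈{6}] r4c2's peers cover all but 6, so r4c2=6.
Step 17. [r6c5∈{5}] r6c5 has the single candidate 5, so r6c5=5.
Step 18. [r9c1∈{2}] only 2 remains possible at r9c1. So r9c1=2.
Step 19. [r7c3∈{4}] only 4 remains possible at r7c3. So r7c3=4.
Step 20. [r1c9∈{5}] r1c9's peers cover all but 5 ⇒ r1c9=5.
Step 21. [r3c6∈{2}] r3c6 is down to just 2, so r3c6=2.
Step 22. [r3c3∈{5}] r3c3 is down to just 5, so r3c3=5.
Step 23. [r1c4∈{8}] nothing but 8 survives at r1c4 ⇒ r1c4=8.
Step 24. [r2c5∈{6}] nothing but 6 survives at r2c5, so r2c5=6.
Step 25. [r8c9∈{3}] r8c9 is down to just 3. So r8c9=3.
Step 26. [r8c8∈{2}] nothing but 2 survives at r8c8 ⇒ r8c8=2.
Step 27. [r8c7∈{4}] r8c7 is down to just 4, so r8c7=4.
Step 28. [r5c3∈{7}] only 7 remains possible at r5c3 ⇒ r5c3=7.
Step 29. [r5c1∈{9}] r5c1 is down to just 9 ⇒ r5c1=9.
Step 30. [r4c8∈{1}] r4c8 is down to just 1, so r4c8=1.
Step 31. [r5c5∈{8}] r5c5's peers cover all but 8. So r5c5=8.
Step 32. [r6c3∈{2}] nothing but 2 survives at r6c3. So r6c3=2.
Step 33. [r3c7∈{1}] nothing but 1 survives at r3c7. So r3c7=1.
Step 34. [r2c2∈{9}] nothing but 9 survives at r2c2 ⇒ r2c2=9.
Step 35. [r8c4∈{6}] r8c4's peers cover all but 6. So r8c4=6.

Answer: 3 2 6 8 1 9 7 4 5 / 7 9 1 4 6 5 3 8 2 / 4 8 5 7 3 2 1 9 6 / 8 6 3 2 7 4 5 1 9 / 9 5 7 1 8 6 2 3 4 / 1 4 2 9 5 3 8 6 7 / 6 1 4 3 2 7 9 5 8 / 5 7 8 6 9 1 4 2 3 / 2 3 9 5 4 8 6 7 1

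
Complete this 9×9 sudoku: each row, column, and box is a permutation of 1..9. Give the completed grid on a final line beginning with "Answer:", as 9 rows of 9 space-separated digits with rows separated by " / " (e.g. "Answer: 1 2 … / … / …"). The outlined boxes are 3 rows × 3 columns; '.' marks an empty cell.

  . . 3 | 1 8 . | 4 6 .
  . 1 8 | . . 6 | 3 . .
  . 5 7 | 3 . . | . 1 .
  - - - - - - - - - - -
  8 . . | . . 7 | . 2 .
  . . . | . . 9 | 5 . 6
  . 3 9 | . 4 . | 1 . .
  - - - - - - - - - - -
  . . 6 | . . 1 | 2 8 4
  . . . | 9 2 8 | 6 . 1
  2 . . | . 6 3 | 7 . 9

Step 1. [r2c8∈{5,7,9}] col 8 places 9 nowhere but r2c8, so r2c8=9.
Step 2. [r5c1∈{1,4,7}] in col 1, 1 fits only at r5c1 ⇒ r5c1=1.
Step 3. [r5c8∈{3,4,7}] col 8 places 4 nowhere but r5c8 ⇒ r5c8=4.
Step 4. [r5c2∈{2,7}] 7 has one home in row 5: r5c2. So r5c2=7.
Step 5. [r8c2∈{4}] only 4 remains possible at r8c2. So r8c2=4.
Step 6. [r8c3∈{5}] r8c3's peers cover all but 5 ⇒ r8c3=5.
Step 7. [r1c9∈{2,5,7}] r1c9 is the only open cell in row 1 admitting 7, so r1c9=7.
Step 8. [r1c6∈{2,5}] r1c6 is the only open cell in row 1 admitting 5, so r1c6=5.
Step 9. [r1c1∈{9}] r1c1 is down to just 9, so r1c1=9.
Step 10. [r3c6∈{2,4}] 4 has one home in col 6: r3c6 ⇒ r3c6=4.
Step 11. [r2c4∈{2,7}] 2 has one home in box 2: r2c4 ⇒ r2c4=2.
Step 12. [r7c4∈{5,7}] 7 has one home in col 4: r7c4. So r7c4=7.
Step 13. [r4c5∈{1,3,5}] in row 4, 1 fits only at r4c5. So r4c5=1.
Step 14. [r4c4∈{5,6}] r4c4 is the only open cell in row 4 admitting 5 ⇒ r4c4=5.
Step 15. [r6c4∈{6,8}] r6c4 is the only open cell in col 4 admitting 6 ⇒ r6c4=6.
Step 16. [r8c8∈{3}] r8c8's peers cover all but 3. So r8c8=3.
Step 17. [r3c7∈{8}] only 8 remains possible at r3c7, so r3c7=8.
Step 18. [r2c5∈{7}] only 7 remains possible at r2c5. So r2c5=7.
Step 19. [r4c3∈{4}] only 4 remains possible at r4c3 ⇒ r4c3=4.
Step 20. [r1c2∈{2}] r1c2 is down to just 2, so r1c2=2.
Step 21. [r2c9∈{5}] r2c9 has the single candidate 5. So r2c9=5.
Step 22. [r7c5∈{5}] r7c5 has the single candidate 5, so r7c5=5.
Step 23. [r4c2∈{6}] r4c2 has the single candidate 6 ⇒ r4c2=6.
Step 24. [r4c7∈{9}] r4c7 has the single candidate 9. So r4c7=9.
Step 25. [r7c2∈{9}] nothing but 9 survives at r7c2 ⇒ r7c2=9.
Step 26. [r9c2∈{8}] r9c2 has the single candidate 8 ⇒ r9c2=8.
Step 27. [r6c6∈{2}] nothing but 2 survives at r6c6, so r6c6=2.
Step 28. [r6c8∈{7}] r6c8 has the single candidate 7 ⇒ r6c8=7.
Step 29. [r7c1∈{3}] r7c1's peers cover all but 3 ⇒ r7c1=3.
Step 30. [r8c1∈{7}] only 7 remains possible at r8c1, so r8c1=7.
Step 31. [r5c4∈{8}] r5c4 is down to just 8. So r5c4=8.
Step 32. [r2c1∈{4}] r2c1 is down to just 4 ⇒ r2c1=4.
Step 33. [r6c9∈{8}] r6c9 has the single candidate 8, so r6c9=8.
Step 34. [r6c1∈{5}] only 5 remains possible at r6c1 ⇒ r6c1=5.
Step 35. [r3c9∈{2}] r3c9's peers cover all but 2. So r3c9=2.
Step 36. [r9c8∈{5}] nothing but 5 survives at r9c8. So r9c8=5.
Step 37. [r9c3∈{1}] only 1 remains possible at r9c3, so r9c3=1.
Step 38. [r5c5∈{3}] nothing but 3 survives at r5c5, so r5c5=3.
Step 39. [r5c3∈{2}] r5c3 has the single candidate 2. So r5c3=2.
Step 40. [r3c1∈{6}] r3c1's peers cover all but 6, so r3c1=6.
Step 41. [r9c4∈{4}] nothing but 4 survives at r9c4. So r9c4=4.
Step 42. [r4c9∈{3}] r4c9 is down to just 3. So r4c9=3.
Step 43. [r3c5∈{9}] only 9 remains possible at r3c5 ⇒ r3c5=9.

Answer: 9 2 3 1 8 5 4 6 7 / 4 1 8 2 7 6 3 9 5 / 6 5 7 3 9 4 8 1 2 / 8 6 4 5 1 7 9 2 3 / 1 7 2 8 3 9 5 4 6 / 5 3 9 6 4 2 1 7 8 / 3 9 6 7 5 1 2 8 4 / 7 4 5 9 2 8 6 3 1 / 2 8 1 4 6 3 7 5 9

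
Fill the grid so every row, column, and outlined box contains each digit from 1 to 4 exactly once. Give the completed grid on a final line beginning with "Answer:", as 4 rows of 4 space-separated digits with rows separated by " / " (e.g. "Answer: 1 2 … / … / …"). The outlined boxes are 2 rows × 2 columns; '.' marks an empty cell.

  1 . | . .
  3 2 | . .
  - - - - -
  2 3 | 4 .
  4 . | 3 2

Step 1. [r2c4∈{1,4}] row 2 places 4 nowhere but r2c4. So r2c4=4.
Step 2. [r1c3∈{2}] only 2 remains possible at r1c3, so r1c3=2.
Step 3. [r3c4∈{1}] r3c4 has the single candidate 1 ⇒ r3c4=1.
Step 4. [r1c2∈{4}] only 4 remains possible at r1c2, so r1c2=4.
Step 5. [r2c3∈{1}] r2c3 is down to just 1, so r2c3=1.
Step 6. [r1c4∈{3}] r1c4's peers cover all but 3 ⇒ r1c4=3.
Step 7. [r4c2∈{1}] r4c2 is down to just 1, so r4c2=1.

Answer: 1 4 2 3 / 3 2 1 4 / 2 3 4 1 / 4 1 3 2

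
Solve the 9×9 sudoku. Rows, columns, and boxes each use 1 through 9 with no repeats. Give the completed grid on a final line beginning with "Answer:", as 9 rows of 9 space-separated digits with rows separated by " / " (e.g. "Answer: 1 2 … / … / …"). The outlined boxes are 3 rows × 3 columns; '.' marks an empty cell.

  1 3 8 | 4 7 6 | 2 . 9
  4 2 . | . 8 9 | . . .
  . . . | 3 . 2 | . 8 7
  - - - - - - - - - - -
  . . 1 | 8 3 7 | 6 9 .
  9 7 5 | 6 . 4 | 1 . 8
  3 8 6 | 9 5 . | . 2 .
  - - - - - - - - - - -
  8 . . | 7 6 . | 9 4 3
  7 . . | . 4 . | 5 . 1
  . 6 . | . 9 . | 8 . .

Step 1. [r2c4∈{1,5}] across box 2, 5 lands solely at r2c4, so r2c4=5.
Step 2. [r9c9∈{2}] nothing but 2 survives at r9c9 ⇒ r9c9=2.
Step 3. [r9c1∈{5}] only 5 remains possible at r9c1, so r9c1=5.
Step 4. [r6c6∈{1}] r6c6's peers cover all but 1 ⇒ r6c6=1.
Step 5. [r6c9∈{4}] nothing but 4 survives at r6c9 ⇒ r6c9=4.
Step 6. [r9c6∈{3}] nothing but 3 survives at r9c6. So r9c6=3.
Step 7. [r3c3∈{9}] r3c3 has the single candidate 9. So r3c3=9.
Step 8. [r2c8∈{1,3,6}] in row 2, 1 fits only at r2c8, so r2c8=1.
Step 9. [r7c3∈{2}] only 2 remains possible at r7c3, so r7c3=2.
Step 10. [r4c2∈{4}] only 4 remains possible at r4c2 ⇒ r4c2=4.
Step 11. [r3c2∈{5}] r3c2 is down to just 5 ⇒ r3c2=5.
Step 12. [r4c1∈{2}] only 2 remains possible at r4c1, so r4c1=2.
Step 13. [r3c7∈{4}] r3c7 has the single candidate 4, so r3c7=4.
Step 14. [r7c6∈{5}] r7c6's peers cover all but 5, so r7c6=5.
Step 15. [r5c8∈{3}] r5c8 has the single candidate 3, so r5c8=3.
Step 16. [r9c3∈{4}] nothing but 4 survives at r9c3. So r9c3=4.
Step 17. [r7c2∈{1}] nothing but 1 survives at r7c2. So r7c2=1.
Step 18. [r8c4∈{2}] r8c4's peers cover all but 2 ⇒ r8c4=2.
Step 19. [r3c5∈{1}] r3c5's peers cover all but 1. So r3c5=1.
Step 20. [r9c8∈{7}] r9c8 is down to just 7 ⇒ r9c8=7.
Step 21. [r8c6∈{8}] r8c6's peers cover all but 8, so r8c6=8.
Step 22. [r2c7∈{3}] r2c7's peers cover all but 3, so r2c7=3.
Step 23. [r8c8∈{6}] r8c8's peers cover all but 6 ⇒ r8c8=6.
Step 24. [r5c5∈{2}] nothing but 2 survives at r5c5. So r5c5=2.
Step 25. [r2c9∈{6}] r2c9's peers cover all but 6 ⇒ r2c9=6.
Step 26. [r1c8∈{5}] only 5 remains possible at r1c8 ⇒ r1c8=5.
Step 27. [r2c3∈{7}] r2c3's peers cover all but 7, so r2c3=7.
Step 28. [r8c2∈{9}] nothing but 9 survives at r8c2 ⇒ r8c2=9.
Step 29. [r4c9∈{5}] r4c9 has the single candidate 5. So r4c9=5.
Step 30. [r3c1∈{6}] only 6 remains possible at r3c1 ⇒ r3c1=6.
Step 31. [r9c4∈{1}] r9c4 is down to just 1, so r9c4=1.
Step 32. [r6c7∈{7}] nothing but 7 survives at r6c7. So r6c7=7.
Step 33. [r8c3∈{3}] nothing but 3 survives at r8c3, so r8c3=3.

Answer: 1 3 8 4 7 6 2 5 9 / 4 2 7 5 8 9 3 1 6 / 6 5 9 3 1 2 4 8 7 / 2 4 1 8 3 7 6 9 5 / 9 7 5 6 2 4 1 3 8 / 3 8 6 9 5 1 7 2 4 / 8 1 2 7 6 5 9 4 3 / 7 9 3 2 4 8 5 6 1 / 5 6 4 1 9 3 8 7 2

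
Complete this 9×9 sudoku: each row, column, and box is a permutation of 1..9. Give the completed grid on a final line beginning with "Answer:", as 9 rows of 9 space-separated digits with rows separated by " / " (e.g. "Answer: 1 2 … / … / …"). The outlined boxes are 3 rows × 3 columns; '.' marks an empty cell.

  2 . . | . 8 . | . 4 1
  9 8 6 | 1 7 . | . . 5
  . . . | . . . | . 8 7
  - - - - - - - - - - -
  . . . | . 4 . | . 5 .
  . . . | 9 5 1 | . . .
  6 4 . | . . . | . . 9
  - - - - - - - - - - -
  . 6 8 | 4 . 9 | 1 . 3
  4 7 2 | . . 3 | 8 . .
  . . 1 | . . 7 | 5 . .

Step 1. [r8c9∈{6}] r8c9 has the single candidate 6 ⇒ r8c9=6.
Step 2. [r5c7∈{2,3,4,6,7}] 4 has one home in col 7: r5c7 ⇒ r5c7=4.
Step 3. [r7c5∈{2}] r7c5's peers cover all but 2, so r7c5=2.
Step 4. [r6c5∈{3}] only 3 remains possible at r6c5, so r6c5=3.
Step 5. [r1c3∈{3,5,7}] in row 1, 7 fits only at r1c3, so r1c3=7.
Step 6. [r5c3∈{3}] r5c3's peers cover all but 3, so r5c3=3.
Step 7. [r4c7∈{2,3,6,7}] in row 4, 3 fits only at r4c7. So r4c7=3.
Step 8. [r6c7∈{2,7}] 7 has one home in col 7: r6c7. So r6c7=7.
Step 9. [r4c4∈{2,6,7,8}] in col 4, 7 fits only at r4c4. So r4c4=7.
Step 10. [r4c6∈{2,6,8}] r4c6 is the only open cell in row 4 admitting 6. So r4c6=6.
Step 11. [r1c6∈{5}] r1c6 has the single candidate 5 ⇒ r1c6=5.
Step 12. [r1c2∈{3}] r1c2's peers cover all but 3, so r1c2=3.
Step 13. [r1c4∈{6}] r1c4 is down to just 6, so r1c4=6.
Step 14. [r3c2∈{1,5}] col 2 places 5 nowhere but r3c2. So r3c2=5.
Step 15. [r4c2∈{1,2,9}] 1 has one home in col 2: r4c2 ⇒ r4c2=1.
Step 16. [r4c9∈{2,8}] row 4 places 2 nowhere but r4c9 ⇒ r4c9=2.
Step 17. [r2c7∈{2}] nothing but 2 survives at r2c7, so r2c7=2.
Step 18. [r6c6∈{2,8}] across col 6, 8 lands solely at r6c6 ⇒ r6c6=8.
Step 19. [r3c6∈{2,4}] in col 6, 2 fits only at r3c6. So r3c6=2.
Step 20. [r3c7∈{6,9}] r3c7 is the only open cell in row 3 admitting 6. So r3c7=6.
Step 21. [r8c8∈{9}] r8c8's peers cover all but 9 ⇒ r8c8=9.
Step 22. [r4c1∈{8}] r4c1's peers cover all but 8. So r4c1=8.
Step 23. [r2c6∈{4}] r2c6 has the single candidate 4. So r2c6=4.
Step 24. [r3c5∈{9}] r3c5 is down to just 9 ⇒ r3c5=9.
Step 25. [r3c4∈{3}] only 3 remains possible at r3c4. So r3c4=3.
Step 26. [r5c1∈{7}] r5c1's peers cover all but 7. So r5c1=7.
Step 27. [r9c2∈{9}] r9c2's peers cover all but 9, so r9c2=9.
Step 28. [r7c8∈{7}] r7c8 is down to just 7. So r7c8=7.
Step 29. [r9c4∈{8}] r9c4 is down to just 8. So r9c4=8.
Step 30. [r5c9∈{8}] r5c9 has the single candidate 8. So r5c9=8.
Step 31. [r9c5∈{6}] r9c5 has the single candidate 6. So r9c5=6.
Step 32. [r5c8∈{6}] r5c8 has the single candidate 6, so r5c8=6.
Step 33. [r9c8∈{2}] r9c8's peers cover all but 2, so r9c8=2.
Step 34. [r4c3∈{9}] nothing but 9 survives at r4c3 ⇒ r4c3=9.
Step 35. [r3c1∈{1}] r3c1 has the single candidate 1, so r3c1=1.
Step 36. [r8c4∈{5}] r8c4 has the single candidate 5 ⇒ r8c4=5.
Step 37. [r1c7∈{9}] r1c7 has the single candidate 9. So r1c7=9.
Step 38. [r3c3∈{4}] r3c3's peers cover all but 4 ⇒ r3c3=4.
Step 39. [r7c1∈{5}] r7c1's peers cover all but 5, so r7c1=5.
Step 40. [r9c9∈{4}] r9c9 is down to just 4 ⇒ r9c9=4.
Step 41. [r2c8∈{3}] r2c8 has the single candidate 3, so r2c8=3.
Step 42. [r6c4∈{2}] r6c4 has the single candidate 2, so r6c4=2.
Step 43. [r5c2∈{2}] r5c2 is down to just 2, so r5c2=2.
Step 44. [r9c1∈{3}] nothing but 3 survives at r9c1. So r9c1=3.
Step 45. [r8c5∈{1}] only 1 remains possible at r8c5 ⇒ r8c5=1.
Step 46. [r6c8∈{1}] r6c8's peers cover all but 1, so r6c8=1.
Step 47. [r6c3∈{5}] r6c3 has the single candidate 5. So r6c3=5.

Answer: 2 3 7 6 8 5 9 4 1 / 9 8 6 1 7 4 2 3 5 / 1 5 4 3 9 2 6 8 7 / 8 1 9 7 4 6 3 5 2 / 7 2 3 9 5 1 4 6 8 / 6 4 5 2 3 8 7 1 9 / 5 6 8 4 2 9 1 7 3 / 4 7 2 5 1 3 8 9 6 / 3 9 1 8 6 7 5 2 4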